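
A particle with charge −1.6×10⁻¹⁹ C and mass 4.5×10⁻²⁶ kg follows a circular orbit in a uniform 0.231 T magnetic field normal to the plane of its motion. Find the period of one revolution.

The cyclotron period depends only on m, q, B: T = 2πm/(|q|B).
T = 2π(4.5×10⁻²⁶)/((1.6×10⁻¹⁹)(0.231)) ≈ 7.65×10⁻⁶ s.

T ≈ 7.65×10⁻⁶ s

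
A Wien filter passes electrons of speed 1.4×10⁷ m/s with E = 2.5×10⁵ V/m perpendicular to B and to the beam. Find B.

B = 0.018 T

Balance of forces in the selector: qE = qvB ⇒ B = E/v.
B = 2.5×10⁵/1.4×10⁷ = 0.018 T.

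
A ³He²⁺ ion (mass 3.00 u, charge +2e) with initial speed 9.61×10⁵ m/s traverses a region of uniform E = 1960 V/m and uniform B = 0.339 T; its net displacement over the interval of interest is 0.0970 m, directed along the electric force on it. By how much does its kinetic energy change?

ΔKE ≈ 6.09×10⁻¹⁷ J

The magnetic force is always ⟂ v and does no work; only the electric force changes KE.
ΔKE = F_E · d = |q|E d = (3.204×10⁻¹⁹)(1960)(0.0970) ≈ 6.09×10⁻¹⁷ J.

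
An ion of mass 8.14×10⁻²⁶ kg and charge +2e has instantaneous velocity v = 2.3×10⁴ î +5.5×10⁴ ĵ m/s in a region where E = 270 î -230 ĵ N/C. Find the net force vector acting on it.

Only an electric field acts, so F = qE = (3.204×10⁻¹⁹ C)·(270, -230, 0) = (8.65×10⁻¹⁷, -7.37×10⁻¹⁷, 0) N.

F ≈ (8.65×10⁻¹⁷, -7.37×10⁻¹⁷, 0) N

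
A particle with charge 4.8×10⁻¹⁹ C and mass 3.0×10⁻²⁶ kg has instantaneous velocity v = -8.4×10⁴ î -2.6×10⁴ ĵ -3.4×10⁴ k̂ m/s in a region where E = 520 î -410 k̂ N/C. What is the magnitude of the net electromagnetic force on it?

|F| ≈ 3.18×10⁻¹⁶ N

Only an electric field acts, so F = qE = (4.8×10⁻¹⁹ C)·(520, 0, -410) = (2.50×10⁻¹⁶, 0, -1.97×10⁻¹⁶) N.
|F| = 3.18×10⁻¹⁶ N.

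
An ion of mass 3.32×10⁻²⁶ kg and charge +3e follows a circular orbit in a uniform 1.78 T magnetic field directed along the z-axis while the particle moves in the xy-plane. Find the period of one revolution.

The cyclotron period depends only on m, q, B: T = 2πm/(|q|B).
T = 2π(3.32×10⁻²⁶)/((4.806×10⁻¹⁹)(1.78)) ≈ 2.44×10⁻⁷ s.

T ≈ 2.44×10⁻⁷ s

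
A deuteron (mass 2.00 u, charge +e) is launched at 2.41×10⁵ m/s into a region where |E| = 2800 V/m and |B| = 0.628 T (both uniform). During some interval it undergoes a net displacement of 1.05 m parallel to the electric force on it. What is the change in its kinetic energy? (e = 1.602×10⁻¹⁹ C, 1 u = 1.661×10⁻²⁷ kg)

ΔKE ≈ 4.71×10⁻¹⁶ J

The magnetic force is always ⟂ v and does no work; only the electric force changes KE.
ΔKE = F_E · d = |q|E d = (1.602×10⁻¹⁹)(2800)(1.05) ≈ 4.71×10⁻¹⁶ J.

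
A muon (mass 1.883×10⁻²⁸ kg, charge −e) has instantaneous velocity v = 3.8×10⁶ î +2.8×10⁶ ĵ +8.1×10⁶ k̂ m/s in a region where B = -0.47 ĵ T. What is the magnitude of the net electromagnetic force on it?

|F| ≈ 6.74×10⁻¹³ N

v×B = (3.81×10⁶, 0, -1.79×10⁶) N/C.
F = q v×B = (−1.602×10⁻¹⁹ C)·(3.81×10⁶, 0, -1.79×10⁶) = (-6.10×10⁻¹³, 0, 2.86×10⁻¹³) N.
|F| = 6.74×10⁻¹³ N.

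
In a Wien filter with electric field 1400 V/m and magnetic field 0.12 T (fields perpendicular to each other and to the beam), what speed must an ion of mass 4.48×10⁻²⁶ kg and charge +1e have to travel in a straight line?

v = 1.2×10⁴ m/s

For undeflected motion the electric and magnetic forces balance: qE = qvB.
v = E/B = 1400/0.12 = 1.2×10⁴ m/s.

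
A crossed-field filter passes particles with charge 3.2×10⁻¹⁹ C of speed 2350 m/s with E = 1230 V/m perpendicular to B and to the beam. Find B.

B = 0.523 T

Balance of forces in the selector: qE = qvB ⇒ B = E/v.
B = 1230/2350 = 0.523 T.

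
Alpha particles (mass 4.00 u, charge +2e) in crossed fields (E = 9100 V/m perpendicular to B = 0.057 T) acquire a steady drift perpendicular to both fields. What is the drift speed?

v_d ≈ 1.6×10⁵ m/s

In crossed fields the guiding centre drifts at v_d = |E×B|/B² = E/B, independent of charge and mass.
v_d = 9100/0.057 = 1.6×10⁵ m/s.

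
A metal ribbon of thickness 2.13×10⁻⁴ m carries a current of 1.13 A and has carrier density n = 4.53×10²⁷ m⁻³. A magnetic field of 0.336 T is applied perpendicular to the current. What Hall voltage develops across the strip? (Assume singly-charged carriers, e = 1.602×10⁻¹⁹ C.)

V_H ≈ 2.46×10⁻⁶ V

V_H = IB/(n e t).
V_H = (1.13)(0.336)/((4.53×10²⁷)(1.602×10⁻¹⁹)(2.13×10⁻⁴)) ≈ 2.46×10⁻⁶ V.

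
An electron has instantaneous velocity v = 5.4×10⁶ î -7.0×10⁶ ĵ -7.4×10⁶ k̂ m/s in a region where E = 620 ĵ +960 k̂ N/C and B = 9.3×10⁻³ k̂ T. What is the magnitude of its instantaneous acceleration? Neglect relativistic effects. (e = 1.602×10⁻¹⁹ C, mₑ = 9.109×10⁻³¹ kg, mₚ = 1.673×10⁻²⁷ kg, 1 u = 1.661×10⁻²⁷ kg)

|a| ≈ 1.44×10¹⁶ m/s²

v×B = (-6.51×10⁴, -5.02×10⁴, 0) N/C.
E + v×B = (-6.51×10⁴, -4.96×10⁴, 960) N/C.
F = q(E + v×B) = (−1.602×10⁻¹⁹ C)·(-6.51×10⁴, -4.96×10⁴, 960) = (1.04×10⁻¹⁴, 7.95×10⁻¹⁵, -1.54×10⁻¹⁶) N.
|a| = |F|/m = 1.311×10⁻¹⁴/9.109×10⁻³¹ ≈ 1.44×10¹⁶ m/s².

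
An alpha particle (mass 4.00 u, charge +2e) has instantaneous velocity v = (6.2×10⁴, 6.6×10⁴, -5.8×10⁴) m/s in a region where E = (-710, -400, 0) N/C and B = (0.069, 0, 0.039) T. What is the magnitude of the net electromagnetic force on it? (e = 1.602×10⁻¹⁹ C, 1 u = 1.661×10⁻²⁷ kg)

v×B = (2570, -6420, -4550) N/C.
E + v×B = (1860, -6820, -4550) N/C.
F = q(E + v×B) = (3.204×10⁻¹⁹ C)·(1860, -6820, -4550) = (5.97×10⁻¹⁶, -2.19×10⁻¹⁵, -1.46×10⁻¹⁵) N.
|F| = 2.69×10⁻¹⁵ N.

|F| ≈ 2.69×10⁻¹⁵ N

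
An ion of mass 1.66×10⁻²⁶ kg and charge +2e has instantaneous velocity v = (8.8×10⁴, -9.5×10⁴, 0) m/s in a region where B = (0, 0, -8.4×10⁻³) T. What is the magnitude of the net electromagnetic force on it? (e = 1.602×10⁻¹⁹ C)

|F| ≈ 3.49×10⁻¹⁶ N

v×B = (798, 739, 0) N/C.
F = q v×B = (3.204×10⁻¹⁹ C)·(798, 739, 0) = (2.56×10⁻¹⁶, 2.37×10⁻¹⁶, 0) N.
|F| = 3.49×10⁻¹⁶ N.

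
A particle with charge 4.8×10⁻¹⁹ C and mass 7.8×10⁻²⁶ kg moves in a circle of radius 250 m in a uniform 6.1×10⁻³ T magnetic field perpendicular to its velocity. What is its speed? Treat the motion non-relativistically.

From |q|vB = mv²/r, v = |q|Br/m.
v = (4.8×10⁻¹⁹)(6.1×10⁻³)(250)/7.8×10⁻²⁶ ≈ 9.4×10⁶ m/s.

v ≈ 9.4×10⁶ m/s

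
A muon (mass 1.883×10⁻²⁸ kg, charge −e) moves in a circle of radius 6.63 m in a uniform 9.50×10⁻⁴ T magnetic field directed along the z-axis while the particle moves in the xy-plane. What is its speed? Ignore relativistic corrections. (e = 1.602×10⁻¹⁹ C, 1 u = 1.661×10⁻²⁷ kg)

v ≈ 5.36×10⁶ m/s

From |q|vB = mv²/r, v = |q|Br/m.
v = (1.602×10⁻¹⁹)(9.50×10⁻⁴)(6.63)/1.883×10⁻²⁸ ≈ 5.36×10⁶ m/s.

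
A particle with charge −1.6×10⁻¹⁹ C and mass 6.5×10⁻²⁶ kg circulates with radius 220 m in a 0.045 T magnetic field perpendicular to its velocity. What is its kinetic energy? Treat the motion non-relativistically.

KE ≈ 1.9×10⁻¹¹ J

v = |q|Br/m, then KE = ½mv² = (qBr)²/(2m).
v = (1.6×10⁻¹⁹)(0.045)(220)/6.5×10⁻²⁶ ≈ 2.437×10⁷ m/s.
KE = ½(6.5×10⁻²⁶)(2.437×10⁷)² ≈ 1.9×10⁻¹¹ J.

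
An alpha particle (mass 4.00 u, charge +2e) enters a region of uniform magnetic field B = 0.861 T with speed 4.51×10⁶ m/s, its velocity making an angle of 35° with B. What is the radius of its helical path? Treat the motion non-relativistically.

r ≈ 0.0623 m

v⊥ = v sinθ = 4.51×10⁶·sin35° ≈ 2.587×10⁶ m/s.
r = m v⊥/(|q|B) = (6.644×10⁻²⁷)(2.587×10⁶)/((3.204×10⁻¹⁹)(0.861)) ≈ 0.0623 m.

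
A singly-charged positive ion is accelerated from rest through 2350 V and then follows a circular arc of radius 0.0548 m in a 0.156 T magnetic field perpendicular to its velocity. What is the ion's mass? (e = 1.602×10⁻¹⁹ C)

m ≈ 2.49×10⁻²⁷ kg

Combine |q|V = ½mv² and r = mv/(|q|B): eliminate v to get m = qB²r²/(2V).
m = (1.602×10⁻¹⁹)(0.156)²(0.0548)²/(2·2350) ≈ 2.49×10⁻²⁷ kg.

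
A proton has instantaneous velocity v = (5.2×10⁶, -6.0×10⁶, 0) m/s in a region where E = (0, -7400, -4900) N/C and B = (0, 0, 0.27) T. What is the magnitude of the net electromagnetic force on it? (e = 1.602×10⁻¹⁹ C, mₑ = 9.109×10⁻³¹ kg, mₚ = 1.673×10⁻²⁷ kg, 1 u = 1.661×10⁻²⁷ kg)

v×B = (-1.62×10⁶, -1.40×10⁶, 0) N/C.
E + v×B = (-1.62×10⁶, -1.41×10⁶, -4900) N/C.
F = q(E + v×B) = (1.602×10⁻¹⁹ C)·(-1.62×10⁶, -1.41×10⁶, -4900) = (-2.60×10⁻¹³, -2.26×10⁻¹³, -7.85×10⁻¹⁶) N.
|F| = 3.44×10⁻¹³ N.

|F| ≈ 3.44×10⁻¹³ N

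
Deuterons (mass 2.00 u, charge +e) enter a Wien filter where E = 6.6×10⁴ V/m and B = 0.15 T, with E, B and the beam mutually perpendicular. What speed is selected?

v = 4.4×10⁵ m/s

For undeflected motion the electric and magnetic forces balance: qE = qvB.
v = E/B = 6.6×10⁴/0.15 = 4.4×10⁵ m/s.
The result is independent of the particle's charge and mass.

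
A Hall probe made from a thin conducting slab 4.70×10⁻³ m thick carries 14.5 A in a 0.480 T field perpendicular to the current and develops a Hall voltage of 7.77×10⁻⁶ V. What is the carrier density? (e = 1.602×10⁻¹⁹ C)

n ≈ 1.19×10²⁷ m⁻³

From V_H = IB/(n e t), n = IB/(V_H e t).
n = (14.5)(0.480)/((7.77×10⁻⁶)(1.602×10⁻¹⁹)(4.70×10⁻³)) ≈ 1.19×10²⁷ m⁻³.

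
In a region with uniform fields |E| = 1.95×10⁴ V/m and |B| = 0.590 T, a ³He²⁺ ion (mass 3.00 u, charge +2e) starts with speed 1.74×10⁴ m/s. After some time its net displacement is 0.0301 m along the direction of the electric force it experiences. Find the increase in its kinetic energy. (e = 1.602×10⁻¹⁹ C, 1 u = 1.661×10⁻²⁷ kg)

The magnetic force is always ⟂ v and does no work; only the electric force changes KE.
ΔKE = F_E · d = |q|E d = (3.204×10⁻¹⁹)(1.95×10⁴)(0.0301) ≈ 1.88×10⁻¹⁶ J.

ΔKE ≈ 1.88×10⁻¹⁶ J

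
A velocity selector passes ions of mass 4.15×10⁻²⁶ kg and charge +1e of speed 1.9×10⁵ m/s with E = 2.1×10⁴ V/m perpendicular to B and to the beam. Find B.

Balance of forces in the selector: qE = qvB ⇒ B = E/v.
B = 2.1×10⁴/1.9×10⁵ = 0.11 T.

B = 0.11 T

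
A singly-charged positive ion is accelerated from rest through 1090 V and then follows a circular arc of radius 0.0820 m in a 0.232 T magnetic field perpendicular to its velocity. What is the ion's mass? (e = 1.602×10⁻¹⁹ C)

m ≈ 2.66×10⁻²⁶ kg

Combine |q|V = ½mv² and r = mv/(|q|B): eliminate v to get m = qB²r²/(2V).
m = (1.602×10⁻¹⁹)(0.232)²(0.0820)²/(2·1090) ≈ 2.66×10⁻²⁶ kg.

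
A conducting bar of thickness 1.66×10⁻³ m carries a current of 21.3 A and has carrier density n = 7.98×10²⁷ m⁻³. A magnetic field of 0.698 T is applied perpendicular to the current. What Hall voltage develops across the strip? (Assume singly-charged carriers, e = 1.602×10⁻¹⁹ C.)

V_H ≈ 7.01×10⁻⁶ V

V_H = IB/(n e t).
V_H = (21.3)(0.698)/((7.98×10²⁷)(1.602×10⁻¹⁹)(1.66×10⁻³)) ≈ 7.01×10⁻⁶ V.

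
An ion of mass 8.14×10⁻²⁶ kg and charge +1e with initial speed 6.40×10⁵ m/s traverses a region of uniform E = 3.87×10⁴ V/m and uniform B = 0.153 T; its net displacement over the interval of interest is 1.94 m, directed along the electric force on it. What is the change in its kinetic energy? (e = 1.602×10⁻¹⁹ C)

ΔKE ≈ 1.20×10⁻¹⁴ J

The magnetic force is always ⟂ v and does no work; only the electric force changes KE.
ΔKE = F_E · d = |q|E d = (1.602×10⁻¹⁹)(3.87×10⁴)(1.94) ≈ 1.20×10⁻¹⁴ J.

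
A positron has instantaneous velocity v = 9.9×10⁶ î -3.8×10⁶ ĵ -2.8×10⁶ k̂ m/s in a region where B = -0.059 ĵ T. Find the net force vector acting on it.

v×B = (-1.65×10⁵, 0, -5.84×10⁵) N/C.
F = q v×B = (1.602×10⁻¹⁹ C)·(-1.65×10⁵, 0, -5.84×10⁵) = (-2.65×10⁻¹⁴, 0, -9.36×10⁻¹⁴) N.

F ≈ (-2.65×10⁻¹⁴, 0, -9.36×10⁻¹⁴) N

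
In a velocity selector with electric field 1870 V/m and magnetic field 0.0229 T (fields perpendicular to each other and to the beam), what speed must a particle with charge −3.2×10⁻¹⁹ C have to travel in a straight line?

For undeflected motion the electric and magnetic forces balance: qE = qvB.
v = E/B = 1870/0.0229 = 8.17×10⁴ m/s.

v = 8.17×10⁴ m/s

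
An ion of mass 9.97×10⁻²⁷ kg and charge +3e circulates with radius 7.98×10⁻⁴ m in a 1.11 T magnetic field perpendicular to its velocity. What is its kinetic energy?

v = |q|Br/m, then KE = ½mv² = (qBr)²/(2m).
v = (4.806×10⁻¹⁹)(1.11)(7.98×10⁻⁴)/9.97×10⁻²⁷ ≈ 4.270×10⁴ m/s.
KE = ½(9.97×10⁻²⁷)(4.270×10⁴)² ≈ 9.09×10⁻¹⁸ J.

KE ≈ 9.09×10⁻¹⁸ J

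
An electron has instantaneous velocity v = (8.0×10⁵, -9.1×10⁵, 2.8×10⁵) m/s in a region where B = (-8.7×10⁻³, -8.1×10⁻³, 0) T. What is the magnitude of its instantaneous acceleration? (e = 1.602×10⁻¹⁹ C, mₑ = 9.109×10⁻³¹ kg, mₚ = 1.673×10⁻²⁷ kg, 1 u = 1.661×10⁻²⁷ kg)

v×B = (2270, -2440, -1.44×10⁴) N/C.
F = q v×B = (−1.602×10⁻¹⁹ C)·(2270, -2440, -1.44×10⁴) = (-3.63×10⁻¹⁶, 3.90×10⁻¹⁶, 2.31×10⁻¹⁵) N.
|a| = |F|/m = 2.367×10⁻¹⁵/9.109×10⁻³¹ ≈ 2.60×10¹⁵ m/s².

|a| ≈ 2.60×10¹⁵ m/s²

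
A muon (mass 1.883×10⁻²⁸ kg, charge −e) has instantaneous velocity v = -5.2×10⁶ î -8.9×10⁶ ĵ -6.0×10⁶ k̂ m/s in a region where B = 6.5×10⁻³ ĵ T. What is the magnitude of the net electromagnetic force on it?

v×B = (3.90×10⁴, 0, -3.38×10⁴) N/C.
F = q v×B = (−1.602×10⁻¹⁹ C)·(3.90×10⁴, 0, -3.38×10⁴) = (-6.25×10⁻¹⁵, 0, 5.41×10⁻¹⁵) N.
|F| = 8.27×10⁻¹⁵ N.

|F| ≈ 8.27×10⁻¹⁵ N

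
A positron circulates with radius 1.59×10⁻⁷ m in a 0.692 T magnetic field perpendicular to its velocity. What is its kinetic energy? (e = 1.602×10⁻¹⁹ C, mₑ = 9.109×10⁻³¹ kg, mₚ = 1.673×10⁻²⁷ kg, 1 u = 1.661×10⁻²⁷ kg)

v = |q|Br/m, then KE = ½mv² = (qBr)²/(2m).
v = (1.602×10⁻¹⁹)(0.692)(1.59×10⁻⁷)/9.109×10⁻³¹ ≈ 1.935×10⁴ m/s.
KE = ½(9.109×10⁻³¹)(1.935×10⁴)² ≈ 1.71×10⁻²² J.

KE ≈ 1.71×10⁻²² J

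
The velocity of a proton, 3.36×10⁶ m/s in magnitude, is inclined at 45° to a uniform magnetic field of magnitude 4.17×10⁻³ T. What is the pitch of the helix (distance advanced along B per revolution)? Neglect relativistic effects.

p ≈ 37.4 m

v∥ = v cosθ = 3.36×10⁶·cos45° ≈ 2.376×10⁶ m/s.
T = 2πm/(|q|B) = 2π(1.673×10⁻²⁷)/((1.602×10⁻¹⁹)(4.17×10⁻³)) ≈ 1.574×10⁻⁵ s.
pitch = v∥ T = (2.376×10⁶)(1.574×10⁻⁵) ≈ 37.4 m.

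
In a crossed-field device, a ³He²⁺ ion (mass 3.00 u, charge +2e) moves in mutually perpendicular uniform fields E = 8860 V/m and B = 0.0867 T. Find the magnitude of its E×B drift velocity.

The steady drift has the magnetic force balancing the electric force, so v_d = E/B.
v_d = 8860/0.0867 = 1.02×10⁵ m/s.

v_d ≈ 1.02×10⁵ m/s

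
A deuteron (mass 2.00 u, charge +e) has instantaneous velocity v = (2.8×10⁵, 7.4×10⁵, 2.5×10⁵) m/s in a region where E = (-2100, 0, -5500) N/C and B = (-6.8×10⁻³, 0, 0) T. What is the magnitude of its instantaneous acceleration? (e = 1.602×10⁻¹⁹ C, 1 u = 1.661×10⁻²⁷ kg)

|a| ≈ 1.32×10¹¹ m/s²

v×B = (0, -1700, 5030) N/C.
E + v×B = (-2100, -1700, -468) N/C.
F = q(E + v×B) = (1.602×10⁻¹⁹ C)·(-2100, -1700, -468) = (-3.36×10⁻¹⁶, -2.72×10⁻¹⁶, -7.50×10⁻¹⁷) N.
|a| = |F|/m = 4.393×10⁻¹⁶/3.322×10⁻²⁷ ≈ 1.32×10¹¹ m/s².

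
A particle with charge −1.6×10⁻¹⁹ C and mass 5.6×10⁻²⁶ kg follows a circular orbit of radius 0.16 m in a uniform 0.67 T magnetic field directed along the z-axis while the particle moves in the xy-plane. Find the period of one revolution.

The cyclotron period depends only on m, q, B: T = 2πm/(|q|B).
T = 2π(5.6×10⁻²⁶)/((1.6×10⁻¹⁹)(0.67)) ≈ 3.3×10⁻⁶ s.

T ≈ 3.3×10⁻⁶ s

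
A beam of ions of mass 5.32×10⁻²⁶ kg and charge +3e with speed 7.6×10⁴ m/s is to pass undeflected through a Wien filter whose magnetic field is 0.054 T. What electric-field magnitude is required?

E = 4100 V/m

For straight-line motion qE = qvB, so E = vB.
E = 7.6×10⁴ × 0.054 = 4100 V/m.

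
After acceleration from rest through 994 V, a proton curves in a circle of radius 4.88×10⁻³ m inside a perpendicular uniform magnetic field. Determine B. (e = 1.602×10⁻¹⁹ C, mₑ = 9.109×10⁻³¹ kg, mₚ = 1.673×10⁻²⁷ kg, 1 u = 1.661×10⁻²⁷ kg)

v = √(2|q|V/m) = √(2·1.602×10⁻¹⁹·994/1.673×10⁻²⁷) ≈ 4.363×10⁵ m/s.
B = mv/(|q|r) = (1.673×10⁻²⁷)(4.363×10⁵)/((1.602×10⁻¹⁹)(4.88×10⁻³)) ≈ 0.934 T.

B ≈ 0.934 T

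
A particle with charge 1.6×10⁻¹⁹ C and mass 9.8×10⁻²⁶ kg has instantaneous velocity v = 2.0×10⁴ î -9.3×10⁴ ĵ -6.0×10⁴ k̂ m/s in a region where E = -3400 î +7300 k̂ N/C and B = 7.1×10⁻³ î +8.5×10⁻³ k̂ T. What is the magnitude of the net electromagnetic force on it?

v×B = (-790, -596, 660) N/C.
E + v×B = (-4190, -596, 7960) N/C.
F = q(E + v×B) = (1.6×10⁻¹⁹ C)·(-4190, -596, 7960) = (-6.70×10⁻¹⁶, -9.54×10⁻¹⁷, 1.27×10⁻¹⁵) N.
|F| = 1.44×10⁻¹⁵ N.

|F| ≈ 1.44×10⁻¹⁵ N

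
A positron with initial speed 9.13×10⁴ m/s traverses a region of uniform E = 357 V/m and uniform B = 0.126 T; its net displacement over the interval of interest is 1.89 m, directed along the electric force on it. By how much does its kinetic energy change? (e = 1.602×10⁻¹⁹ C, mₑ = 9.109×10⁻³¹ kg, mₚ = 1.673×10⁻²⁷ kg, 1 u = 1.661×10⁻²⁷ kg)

The magnetic force is always ⟂ v and does no work; only the electric force changes KE.
ΔKE = F_E · d = |q|E d = (1.602×10⁻¹⁹)(357)(1.89) ≈ 1.08×10⁻¹⁶ J.

ΔKE ≈ 1.08×10⁻¹⁶ J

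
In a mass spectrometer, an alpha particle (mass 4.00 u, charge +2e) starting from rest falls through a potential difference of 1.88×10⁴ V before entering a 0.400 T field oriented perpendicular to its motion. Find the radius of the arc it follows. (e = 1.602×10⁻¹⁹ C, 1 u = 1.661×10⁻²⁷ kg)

Acceleration: |q|V = ½mv² ⇒ v = √(2|q|V/m) = √(2·3.204×10⁻¹⁹·1.88×10⁴/6.644×10⁻²⁷) ≈ 1.347×10⁶ m/s.
In the field: r = mv/(|q|B) = (6.644×10⁻²⁷)(1.347×10⁶)/((3.204×10⁻¹⁹)(0.400)) ≈ 0.0698 m.

r ≈ 0.0698 m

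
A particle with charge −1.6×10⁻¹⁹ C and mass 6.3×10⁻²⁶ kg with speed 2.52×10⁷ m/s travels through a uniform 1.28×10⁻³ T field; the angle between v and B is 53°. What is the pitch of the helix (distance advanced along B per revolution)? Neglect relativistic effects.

p ≈ 2.93×10⁴ m

v∥ = v cosθ = 2.52×10⁷·cos53° ≈ 1.517×10⁷ m/s.
T = 2πm/(|q|B) = 2π(6.3×10⁻²⁶)/((1.6×10⁻¹⁹)(1.28×10⁻³)) ≈ 1.933×10⁻³ s.
pitch = v∥ T = (1.517×10⁷)(1.933×10⁻³) ≈ 2.93×10⁴ m.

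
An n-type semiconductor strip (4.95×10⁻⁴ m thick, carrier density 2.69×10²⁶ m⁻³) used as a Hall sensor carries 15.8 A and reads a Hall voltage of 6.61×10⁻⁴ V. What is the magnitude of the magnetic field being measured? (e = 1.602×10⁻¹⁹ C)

B ≈ 0.892 T

From V_H = IB/(n e t), B = V_H n e t / I.
B = (6.61×10⁻⁴)(2.69×10²⁶)(1.602×10⁻¹⁹)(4.95×10⁻⁴)/15.8 ≈ 0.892 T.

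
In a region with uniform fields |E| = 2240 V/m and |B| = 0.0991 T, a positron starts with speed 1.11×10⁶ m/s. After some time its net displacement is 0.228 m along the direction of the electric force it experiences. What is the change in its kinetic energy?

ΔKE ≈ 8.18×10⁻¹⁷ J

The magnetic force is always ⟂ v and does no work; only the electric force changes KE.
ΔKE = F_E · d = |q|E d = (1.602×10⁻¹⁹)(2240)(0.228) ≈ 8.18×10⁻¹⁷ J.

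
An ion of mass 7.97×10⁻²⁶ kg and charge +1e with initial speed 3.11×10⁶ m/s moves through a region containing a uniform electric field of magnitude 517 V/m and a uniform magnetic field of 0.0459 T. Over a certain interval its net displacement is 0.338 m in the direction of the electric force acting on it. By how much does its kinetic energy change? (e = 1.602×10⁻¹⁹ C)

The magnetic force is always ⟂ v and does no work; only the electric force changes KE.
ΔKE = F_E · d = |q|E d = (1.602×10⁻¹⁹)(517)(0.338) ≈ 2.80×10⁻¹⁷ J.

ΔKE ≈ 2.80×10⁻¹⁷ J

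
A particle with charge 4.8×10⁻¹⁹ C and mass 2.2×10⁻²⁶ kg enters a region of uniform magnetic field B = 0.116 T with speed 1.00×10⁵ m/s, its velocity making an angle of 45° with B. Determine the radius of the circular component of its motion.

v⊥ = v sinθ = 1.00×10⁵·sin45° ≈ 7.071×10⁴ m/s.
r = m v⊥/(|q|B) = (2.2×10⁻²⁶)(7.071×10⁴)/((4.8×10⁻¹⁹)(0.116)) ≈ 0.0279 m.

r ≈ 0.0279 m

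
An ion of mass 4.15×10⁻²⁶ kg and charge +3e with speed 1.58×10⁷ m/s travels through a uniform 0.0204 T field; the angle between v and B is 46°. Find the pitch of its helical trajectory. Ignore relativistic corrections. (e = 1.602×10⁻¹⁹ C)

p ≈ 292 m

v∥ = v cosθ = 1.58×10⁷·cos46° ≈ 1.098×10⁷ m/s.
T = 2πm/(|q|B) = 2π(4.15×10⁻²⁶)/((4.806×10⁻¹⁹)(0.0204)) ≈ 2.660×10⁻⁵ s.
pitch = v∥ T = (1.098×10⁷)(2.660×10⁻⁵) ≈ 292 m.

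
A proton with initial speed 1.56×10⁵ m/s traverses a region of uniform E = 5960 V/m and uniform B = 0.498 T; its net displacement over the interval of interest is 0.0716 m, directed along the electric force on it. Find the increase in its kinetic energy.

ΔKE ≈ 6.84×10⁻¹⁷ J

The magnetic force is always ⟂ v and does no work; only the electric force changes KE.
ΔKE = F_E · d = |q|E d = (1.602×10⁻¹⁹)(5960)(0.0716) ≈ 6.84×10⁻¹⁷ J.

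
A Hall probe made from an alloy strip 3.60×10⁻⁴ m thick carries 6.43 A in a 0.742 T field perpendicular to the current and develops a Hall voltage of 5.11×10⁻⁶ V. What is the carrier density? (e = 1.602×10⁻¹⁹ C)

From V_H = IB/(n e t), n = IB/(V_H e t).
n = (6.43)(0.742)/((5.11×10⁻⁶)(1.602×10⁻¹⁹)(3.60×10⁻⁴)) ≈ 1.62×10²⁸ m⁻³.

n ≈ 1.62×10²⁸ m⁻³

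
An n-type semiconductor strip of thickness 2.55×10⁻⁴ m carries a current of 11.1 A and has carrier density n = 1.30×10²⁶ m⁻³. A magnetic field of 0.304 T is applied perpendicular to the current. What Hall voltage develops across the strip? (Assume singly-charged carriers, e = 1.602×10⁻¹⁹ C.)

V_H ≈ 6.35×10⁻⁴ V

V_H = IB/(n e t).
V_H = (11.1)(0.304)/((1.30×10²⁶)(1.602×10⁻¹⁹)(2.55×10⁻⁴)) ≈ 6.35×10⁻⁴ V.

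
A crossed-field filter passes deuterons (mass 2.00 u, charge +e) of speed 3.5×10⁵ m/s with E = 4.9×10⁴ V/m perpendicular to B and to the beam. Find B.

Balance of forces in the selector: qE = qvB ⇒ B = E/v.
B = 4.9×10⁴/3.5×10⁵ = 0.14 T.

B = 0.14 T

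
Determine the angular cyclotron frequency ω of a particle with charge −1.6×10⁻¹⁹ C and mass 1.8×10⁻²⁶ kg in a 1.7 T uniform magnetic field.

ω = |q|B/m.
ω = (1.6×10⁻¹⁹)(1.7)/1.8×10⁻²⁶ ≈ 1.5×10⁷ rad/s.

ω ≈ 1.5×10⁷ rad/s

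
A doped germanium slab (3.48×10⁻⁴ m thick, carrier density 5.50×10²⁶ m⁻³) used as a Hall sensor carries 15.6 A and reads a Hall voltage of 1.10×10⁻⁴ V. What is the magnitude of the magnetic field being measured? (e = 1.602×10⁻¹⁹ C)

From V_H = IB/(n e t), B = V_H n e t / I.
B = (1.10×10⁻⁴)(5.50×10²⁶)(1.602×10⁻¹⁹)(3.48×10⁻⁴)/15.6 ≈ 0.216 T.

B ≈ 0.216 T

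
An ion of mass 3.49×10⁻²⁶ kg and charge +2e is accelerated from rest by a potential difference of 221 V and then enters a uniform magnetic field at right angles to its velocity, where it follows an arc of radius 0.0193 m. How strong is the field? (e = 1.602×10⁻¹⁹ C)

B ≈ 0.360 T

v = √(2|q|V/m) = √(2·3.204×10⁻¹⁹·221/3.49×10⁻²⁶) ≈ 6.370×10⁴ m/s.
B = mv/(|q|r) = (3.49×10⁻²⁶)(6.370×10⁴)/((3.204×10⁻¹⁹)(0.0193)) ≈ 0.360 T.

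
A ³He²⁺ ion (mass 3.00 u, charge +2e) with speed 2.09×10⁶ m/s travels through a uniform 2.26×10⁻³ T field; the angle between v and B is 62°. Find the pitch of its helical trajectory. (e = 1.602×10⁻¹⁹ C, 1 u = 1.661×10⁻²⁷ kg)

v∥ = v cosθ = 2.09×10⁶·cos62° ≈ 9.812×10⁵ m/s.
T = 2πm/(|q|B) = 2π(4.983×10⁻²⁷)/((3.204×10⁻¹⁹)(2.26×10⁻³)) ≈ 4.324×10⁻⁵ s.
pitch = v∥ T = (9.812×10⁵)(4.324×10⁻⁵) ≈ 42.4 m.

p ≈ 42.4 m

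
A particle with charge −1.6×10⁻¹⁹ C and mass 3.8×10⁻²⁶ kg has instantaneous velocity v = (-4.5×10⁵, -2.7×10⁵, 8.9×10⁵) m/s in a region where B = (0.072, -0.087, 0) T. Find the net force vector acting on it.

v×B = (7.74×10⁴, 6.41×10⁴, 5.86×10⁴) N/C.
F = q v×B = (−1.6×10⁻¹⁹ C)·(7.74×10⁴, 6.41×10⁴, 5.86×10⁴) = (-1.24×10⁻¹⁴, -1.03×10⁻¹⁴, -9.37×10⁻¹⁵) N.

F ≈ (-1.24×10⁻¹⁴, -1.03×10⁻¹⁴, -9.37×10⁻¹⁵) N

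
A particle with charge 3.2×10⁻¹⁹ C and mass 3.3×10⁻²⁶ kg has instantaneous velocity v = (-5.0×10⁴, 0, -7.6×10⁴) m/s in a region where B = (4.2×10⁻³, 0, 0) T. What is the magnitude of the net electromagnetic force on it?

|F| ≈ 1.02×10⁻¹⁶ N

v×B = (0, -319, 0) N/C.
F = q v×B = (3.2×10⁻¹⁹ C)·(0, -319, 0) = (0, -1.02×10⁻¹⁶, 0) N.
|F| = 1.02×10⁻¹⁶ N.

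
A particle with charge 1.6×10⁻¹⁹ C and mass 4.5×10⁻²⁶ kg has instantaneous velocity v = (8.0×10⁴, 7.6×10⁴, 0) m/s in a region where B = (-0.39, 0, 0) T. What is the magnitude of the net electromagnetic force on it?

v×B = (0, 0, 2.96×10⁴) N/C.
F = q v×B = (1.6×10⁻¹⁹ C)·(0, 0, 2.96×10⁴) = (0, 0, 4.74×10⁻¹⁵) N.
|F| = 4.74×10⁻¹⁵ N.

|F| ≈ 4.74×10⁻¹⁵ N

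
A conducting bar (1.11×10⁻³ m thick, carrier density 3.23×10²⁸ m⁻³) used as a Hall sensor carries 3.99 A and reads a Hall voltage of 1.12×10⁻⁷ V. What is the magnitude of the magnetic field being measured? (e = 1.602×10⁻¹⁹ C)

B ≈ 0.161 T

From V_H = IB/(n e t), B = V_H n e t / I.
B = (1.12×10⁻⁷)(3.23×10²⁸)(1.602×10⁻¹⁹)(1.11×10⁻³)/3.99 ≈ 0.161 T.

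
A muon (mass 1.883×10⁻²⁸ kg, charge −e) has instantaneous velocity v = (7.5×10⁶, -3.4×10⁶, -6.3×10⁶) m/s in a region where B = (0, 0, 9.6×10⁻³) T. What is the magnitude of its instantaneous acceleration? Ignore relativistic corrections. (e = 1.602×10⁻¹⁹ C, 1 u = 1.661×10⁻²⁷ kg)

|a| ≈ 6.73×10¹³ m/s²

v×B = (-3.26×10⁴, -7.20×10⁴, 0) N/C.
F = q v×B = (−1.602×10⁻¹⁹ C)·(-3.26×10⁴, -7.20×10⁴, 0) = (5.23×10⁻¹⁵, 1.15×10⁻¹⁴, 0) N.
|a| = |F|/m = 1.266×10⁻¹⁴/1.883×10⁻²⁸ ≈ 6.73×10¹³ m/s².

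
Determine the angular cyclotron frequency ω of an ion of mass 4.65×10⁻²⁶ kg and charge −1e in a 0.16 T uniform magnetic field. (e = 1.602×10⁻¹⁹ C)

ω ≈ 5.5×10⁵ rad/s

ω = |q|B/m.
ω = (1.602×10⁻¹⁹)(0.16)/4.65×10⁻²⁶ ≈ 5.5×10⁵ rad/s.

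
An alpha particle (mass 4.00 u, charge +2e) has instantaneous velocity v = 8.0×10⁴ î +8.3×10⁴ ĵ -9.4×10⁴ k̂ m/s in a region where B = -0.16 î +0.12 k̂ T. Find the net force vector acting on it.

F ≈ (3.19×10⁻¹⁵, 1.74×10⁻¹⁵, 4.25×10⁻¹⁵) N

v×B = (9960, 5440, 1.33×10⁴) N/C.
F = q v×B = (3.204×10⁻¹⁹ C)·(9960, 5440, 1.33×10⁴) = (3.19×10⁻¹⁵, 1.74×10⁻¹⁵, 4.25×10⁻¹⁵) N.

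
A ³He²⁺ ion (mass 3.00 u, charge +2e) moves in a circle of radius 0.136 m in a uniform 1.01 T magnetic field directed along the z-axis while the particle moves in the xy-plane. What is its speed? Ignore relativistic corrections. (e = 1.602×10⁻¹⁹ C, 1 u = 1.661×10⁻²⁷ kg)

v ≈ 8.83×10⁶ m/s

From |q|vB = mv²/r, v = |q|Br/m.
v = (3.204×10⁻¹⁹)(1.01)(0.136)/4.983×10⁻²⁷ ≈ 8.83×10⁶ m/s.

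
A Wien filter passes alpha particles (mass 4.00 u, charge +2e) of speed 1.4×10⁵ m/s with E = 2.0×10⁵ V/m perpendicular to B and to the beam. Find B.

B = 1.4 T

Balance of forces in the selector: qE = qvB ⇒ B = E/v.
B = 2.0×10⁵/1.4×10⁵ = 1.4 T.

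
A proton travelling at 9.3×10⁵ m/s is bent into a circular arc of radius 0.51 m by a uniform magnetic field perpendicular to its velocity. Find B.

B ≈ 0.019 T

From |q|vB = mv²/r, B = mv/(|q|r).
B = (1.673×10⁻²⁷)(9.3×10⁵)/((1.602×10⁻¹⁹)(0.51)) ≈ 0.019 T.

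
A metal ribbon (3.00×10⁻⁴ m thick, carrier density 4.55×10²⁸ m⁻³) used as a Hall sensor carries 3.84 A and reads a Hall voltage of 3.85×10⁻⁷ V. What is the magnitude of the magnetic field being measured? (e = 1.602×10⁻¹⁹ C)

B ≈ 0.219 T

From V_H = IB/(n e t), B = V_H n e t / I.
B = (3.85×10⁻⁷)(4.55×10²⁸)(1.602×10⁻¹⁹)(3.00×10⁻⁴)/3.84 ≈ 0.219 T.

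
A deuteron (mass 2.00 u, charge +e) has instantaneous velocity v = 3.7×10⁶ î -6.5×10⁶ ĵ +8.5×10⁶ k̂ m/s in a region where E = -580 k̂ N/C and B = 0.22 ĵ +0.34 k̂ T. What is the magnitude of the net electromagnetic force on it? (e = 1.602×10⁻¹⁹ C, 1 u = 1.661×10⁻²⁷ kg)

v×B = (-4.08×10⁶, -1.26×10⁶, 8.14×10⁵) N/C.
E + v×B = (-4.08×10⁶, -1.26×10⁶, 8.13×10⁵) N/C.
F = q(E + v×B) = (1.602×10⁻¹⁹ C)·(-4.08×10⁶, -1.26×10⁶, 8.13×10⁵) = (-6.54×10⁻¹³, -2.02×10⁻¹³, 1.30×10⁻¹³) N.
|F| = 6.96×10⁻¹³ N.

|F| ≈ 6.96×10⁻¹³ N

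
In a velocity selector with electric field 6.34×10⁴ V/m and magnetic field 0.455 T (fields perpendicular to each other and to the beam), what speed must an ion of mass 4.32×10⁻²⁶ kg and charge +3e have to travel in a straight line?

v = 1.39×10⁵ m/s

For undeflected motion the electric and magnetic forces balance: qE = qvB.
v = E/B = 6.34×10⁴/0.455 = 1.39×10⁵ m/s.
The result is independent of the particle's charge and mass.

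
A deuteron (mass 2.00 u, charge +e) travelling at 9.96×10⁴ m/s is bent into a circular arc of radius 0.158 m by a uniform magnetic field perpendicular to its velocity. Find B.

B ≈ 0.0131 T

From |q|vB = mv²/r, B = mv/(|q|r).
B = (3.322×10⁻²⁷)(9.96×10⁴)/((1.602×10⁻¹⁹)(0.158)) ≈ 0.0131 T.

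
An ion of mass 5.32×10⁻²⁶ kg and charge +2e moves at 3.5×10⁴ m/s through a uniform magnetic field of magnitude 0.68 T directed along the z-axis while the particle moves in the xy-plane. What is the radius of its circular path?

The magnetic force provides the centripetal force: |q|vB = mv²/r.
r = mv/(|q|B) = (5.32×10⁻²⁶)(3.5×10⁴)/((3.204×10⁻¹⁹)(0.68)) ≈ 8.5×10⁻³ m.

r ≈ 8.5×10⁻³ m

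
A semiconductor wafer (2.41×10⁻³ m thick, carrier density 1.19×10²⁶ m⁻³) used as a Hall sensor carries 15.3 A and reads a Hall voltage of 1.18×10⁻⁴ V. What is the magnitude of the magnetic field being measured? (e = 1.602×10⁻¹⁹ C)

From V_H = IB/(n e t), B = V_H n e t / I.
B = (1.18×10⁻⁴)(1.19×10²⁶)(1.602×10⁻¹⁹)(2.41×10⁻³)/15.3 ≈ 0.354 T.

B ≈ 0.354 T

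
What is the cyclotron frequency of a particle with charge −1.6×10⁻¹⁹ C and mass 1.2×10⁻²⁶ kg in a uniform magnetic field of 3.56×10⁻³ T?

f = |q|B/(2πm).
f = (1.6×10⁻¹⁹)(3.56×10⁻³)/(2π·1.2×10⁻²⁶) ≈ 7550 Hz.

f ≈ 7550 Hz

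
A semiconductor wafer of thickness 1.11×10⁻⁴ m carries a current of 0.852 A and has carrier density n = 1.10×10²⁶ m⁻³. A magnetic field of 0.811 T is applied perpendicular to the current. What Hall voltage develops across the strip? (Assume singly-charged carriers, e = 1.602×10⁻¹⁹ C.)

V_H = IB/(n e t).
V_H = (0.852)(0.811)/((1.10×10²⁶)(1.602×10⁻¹⁹)(1.11×10⁻⁴)) ≈ 3.53×10⁻⁴ V.

V_H ≈ 3.53×10⁻⁴ V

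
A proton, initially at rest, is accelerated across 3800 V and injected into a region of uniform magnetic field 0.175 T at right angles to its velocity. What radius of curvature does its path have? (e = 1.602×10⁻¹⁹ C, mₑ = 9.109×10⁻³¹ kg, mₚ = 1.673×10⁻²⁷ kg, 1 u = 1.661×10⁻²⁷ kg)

r ≈ 0.0509 m

Acceleration: |q|V = ½mv² ⇒ v = √(2|q|V/m) = √(2·1.602×10⁻¹⁹·3800/1.673×10⁻²⁷) ≈ 8.531×10⁵ m/s.
In the field: r = mv/(|q|B) = (1.673×10⁻²⁷)(8.531×10⁵)/((1.602×10⁻¹⁹)(0.175)) ≈ 0.0509 m.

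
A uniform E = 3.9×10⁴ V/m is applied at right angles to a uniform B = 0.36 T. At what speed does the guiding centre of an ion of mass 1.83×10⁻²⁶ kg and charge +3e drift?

In crossed fields the guiding centre drifts at v_d = |E×B|/B² = E/B, independent of charge and mass.
v_d = 3.9×10⁴/0.36 = 1.1×10⁵ m/s.

v_d ≈ 1.1×10⁵ m/s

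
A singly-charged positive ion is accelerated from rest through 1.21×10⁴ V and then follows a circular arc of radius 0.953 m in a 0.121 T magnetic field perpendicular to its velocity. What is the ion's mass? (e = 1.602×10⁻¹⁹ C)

Combine |q|V = ½mv² and r = mv/(|q|B): eliminate v to get m = qB²r²/(2V).
m = (1.602×10⁻¹⁹)(0.121)²(0.953)²/(2·1.21×10⁴) ≈ 8.80×10⁻²⁶ kg.

m ≈ 8.80×10⁻²⁶ kg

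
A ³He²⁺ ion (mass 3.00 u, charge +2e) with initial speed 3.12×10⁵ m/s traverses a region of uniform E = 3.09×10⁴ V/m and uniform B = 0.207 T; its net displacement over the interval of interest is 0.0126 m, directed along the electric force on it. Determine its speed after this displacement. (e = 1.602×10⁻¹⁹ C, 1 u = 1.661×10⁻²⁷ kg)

v_f ≈ 3.84×10⁵ m/s

B does no work; ΔKE = |q|E d.
½mv_f² = ½mv₀² + |q|Ed = ½(4.983×10⁻²⁷)(3.12×10⁵)² + (3.204×10⁻¹⁹)(3.09×10⁴)(0.0126) ≈ 2.425×10⁻¹⁶ J + 1.247×10⁻¹⁶ J ≈ 3.673×10⁻¹⁶ J.
v_f = √(2·3.673×10⁻¹⁶/4.983×10⁻²⁷) ≈ 3.84×10⁵ m/s.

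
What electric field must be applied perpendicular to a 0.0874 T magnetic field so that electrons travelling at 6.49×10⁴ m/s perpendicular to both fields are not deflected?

For straight-line motion qE = qvB, so E = vB.
E = 6.49×10⁴ × 0.0874 = 5670 V/m.

E = 5670 V/m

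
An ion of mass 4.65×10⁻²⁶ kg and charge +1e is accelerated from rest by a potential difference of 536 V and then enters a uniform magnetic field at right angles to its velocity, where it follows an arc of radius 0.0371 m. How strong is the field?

B ≈ 0.475 T

v = √(2|q|V/m) = √(2·1.602×10⁻¹⁹·536/4.65×10⁻²⁶) ≈ 6.077×10⁴ m/s.
B = mv/(|q|r) = (4.65×10⁻²⁶)(6.077×10⁴)/((1.602×10⁻¹⁹)(0.0371)) ≈ 0.475 T.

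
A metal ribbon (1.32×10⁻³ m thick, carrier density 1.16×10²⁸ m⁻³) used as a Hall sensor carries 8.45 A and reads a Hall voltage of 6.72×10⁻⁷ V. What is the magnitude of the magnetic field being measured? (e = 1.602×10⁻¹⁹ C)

B ≈ 0.195 T

From V_H = IB/(n e t), B = V_H n e t / I.
B = (6.72×10⁻⁷)(1.16×10²⁸)(1.602×10⁻¹⁹)(1.32×10⁻³)/8.45 ≈ 0.195 T.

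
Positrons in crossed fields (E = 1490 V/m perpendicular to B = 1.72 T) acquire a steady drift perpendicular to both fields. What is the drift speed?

The E×B drift speed is v_d = E/B.
v_d = 1490/1.72 = 866 m/s.

v_d ≈ 866 m/s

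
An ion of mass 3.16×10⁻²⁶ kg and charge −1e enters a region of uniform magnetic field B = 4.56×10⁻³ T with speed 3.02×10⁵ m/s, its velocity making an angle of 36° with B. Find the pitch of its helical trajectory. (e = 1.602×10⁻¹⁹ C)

v∥ = v cosθ = 3.02×10⁵·cos36° ≈ 2.443×10⁵ m/s.
T = 2πm/(|q|B) = 2π(3.16×10⁻²⁶)/((1.602×10⁻¹⁹)(4.56×10⁻³)) ≈ 2.718×10⁻⁴ s.
pitch = v∥ T = (2.443×10⁵)(2.718×10⁻⁴) ≈ 66.4 m.

p ≈ 66.4 m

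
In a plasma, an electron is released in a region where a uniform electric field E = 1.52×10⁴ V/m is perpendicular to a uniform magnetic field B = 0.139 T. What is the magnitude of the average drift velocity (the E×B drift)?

v_d ≈ 1.09×10⁵ m/s

The steady drift has the magnetic force balancing the electric force, so v_d = E/B.
v_d = 1.52×10⁴/0.139 = 1.09×10⁵ m/s.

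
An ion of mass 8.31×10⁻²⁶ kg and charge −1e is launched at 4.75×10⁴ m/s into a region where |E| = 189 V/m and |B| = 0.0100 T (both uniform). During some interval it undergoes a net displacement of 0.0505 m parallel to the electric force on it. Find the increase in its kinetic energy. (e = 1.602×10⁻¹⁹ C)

The magnetic force is always ⟂ v and does no work; only the electric force changes KE.
ΔKE = F_E · d = |q|E d = (1.602×10⁻¹⁹)(189)(0.0505) ≈ 1.53×10⁻¹⁸ J.

ΔKE ≈ 1.53×10⁻¹⁸ J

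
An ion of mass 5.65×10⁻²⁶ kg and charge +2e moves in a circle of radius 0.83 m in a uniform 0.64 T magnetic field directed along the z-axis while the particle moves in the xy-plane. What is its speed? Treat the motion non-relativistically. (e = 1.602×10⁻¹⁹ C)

v ≈ 3.0×10⁶ m/s

From |q|vB = mv²/r, v = |q|Br/m.
v = (3.204×10⁻¹⁹)(0.64)(0.83)/5.65×10⁻²⁶ ≈ 3.0×10⁶ m/s.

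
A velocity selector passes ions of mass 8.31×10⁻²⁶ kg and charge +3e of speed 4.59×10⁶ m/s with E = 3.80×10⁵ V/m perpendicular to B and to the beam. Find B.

Balance of forces in the selector: qE = qvB ⇒ B = E/v.
B = 3.80×10⁵/4.59×10⁶ = 0.0828 T.

B = 0.0828 T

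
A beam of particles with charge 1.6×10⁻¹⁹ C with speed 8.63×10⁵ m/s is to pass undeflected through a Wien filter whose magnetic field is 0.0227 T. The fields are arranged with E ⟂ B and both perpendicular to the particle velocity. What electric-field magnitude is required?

E = 1.96×10⁴ V/m

For straight-line motion qE = qvB, so E = vB.
E = 8.63×10⁵ × 0.0227 = 1.96×10⁴ V/m.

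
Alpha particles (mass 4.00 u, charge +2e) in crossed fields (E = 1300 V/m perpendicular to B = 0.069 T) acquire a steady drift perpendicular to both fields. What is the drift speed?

v_d ≈ 1.9×10⁴ m/s

The E×B drift speed is v_d = E/B.
v_d = 1300/0.069 = 1.9×10⁴ m/s.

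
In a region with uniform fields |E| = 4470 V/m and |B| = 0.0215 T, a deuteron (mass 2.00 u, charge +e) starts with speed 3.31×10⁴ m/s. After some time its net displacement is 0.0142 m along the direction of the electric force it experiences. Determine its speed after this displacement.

v_f ≈ 8.50×10⁴ m/s

B does no work; ΔKE = |q|E d.
½mv_f² = ½mv₀² + |q|Ed = ½(3.322×10⁻²⁷)(3.31×10⁴)² + (1.602×10⁻¹⁹)(4470)(0.0142) ≈ 1.820×10⁻¹⁸ J + 1.017×10⁻¹⁷ J ≈ 1.199×10⁻¹⁷ J.
v_f = √(2·1.199×10⁻¹⁷/3.322×10⁻²⁷) ≈ 8.50×10⁴ m/s.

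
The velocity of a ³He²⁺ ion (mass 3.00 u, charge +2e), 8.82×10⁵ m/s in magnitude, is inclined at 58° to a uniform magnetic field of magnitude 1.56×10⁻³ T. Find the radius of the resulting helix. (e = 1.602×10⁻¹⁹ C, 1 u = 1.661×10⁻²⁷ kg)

v⊥ = v sinθ = 8.82×10⁵·sin58° ≈ 7.480×10⁵ m/s.
r = m v⊥/(|q|B) = (4.983×10⁻²⁷)(7.480×10⁵)/((3.204×10⁻¹⁹)(1.56×10⁻³)) ≈ 7.46 m.

r ≈ 7.46 m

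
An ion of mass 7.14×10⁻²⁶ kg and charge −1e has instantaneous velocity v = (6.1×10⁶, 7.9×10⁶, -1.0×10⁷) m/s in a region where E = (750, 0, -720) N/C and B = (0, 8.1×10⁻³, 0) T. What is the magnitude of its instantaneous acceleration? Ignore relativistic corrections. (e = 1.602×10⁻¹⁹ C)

|a| ≈ 2.13×10¹¹ m/s²

v×B = (8.10×10⁴, 0, 4.94×10⁴) N/C.
E + v×B = (8.18×10⁴, 0, 4.87×10⁴) N/C.
F = q(E + v×B) = (−1.602×10⁻¹⁹ C)·(8.18×10⁴, 0, 4.87×10⁴) = (-1.31×10⁻¹⁴, 0, -7.80×10⁻¹⁵) N.
|a| = |F|/m = 1.524×10⁻¹⁴/7.14×10⁻²⁶ ≈ 2.13×10¹¹ m/s².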